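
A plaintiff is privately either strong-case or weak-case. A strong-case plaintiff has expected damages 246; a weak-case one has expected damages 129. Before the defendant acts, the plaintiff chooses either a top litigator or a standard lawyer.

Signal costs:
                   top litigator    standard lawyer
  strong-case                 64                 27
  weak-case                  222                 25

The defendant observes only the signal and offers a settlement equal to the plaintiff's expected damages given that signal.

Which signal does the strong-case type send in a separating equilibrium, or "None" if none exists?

top litigator

Try strong-case → top litigator, weak-case → standard lawyer:
  If types separate, top litigator earns payment 246 and standard lawyer earns 129.
  Strong-case: top litigator gives 246 − 64 = 182; standard lawyer gives 129 − 27 = 102. No deviation. ✓
  Weak-case: standard lawyer gives 129 − 25 = 104; top litigator gives 246 − 222 = 24. No deviation. ✓
Both hold — the strong-case type sends top litigator.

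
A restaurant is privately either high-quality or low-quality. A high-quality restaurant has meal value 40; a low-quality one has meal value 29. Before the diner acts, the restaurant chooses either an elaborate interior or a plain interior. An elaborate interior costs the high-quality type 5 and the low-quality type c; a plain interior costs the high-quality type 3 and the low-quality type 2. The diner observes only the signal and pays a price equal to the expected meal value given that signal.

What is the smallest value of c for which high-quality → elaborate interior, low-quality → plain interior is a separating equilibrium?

Under separation: elaborate interior → high-quality (pays 40); plain interior → low-quality (pays 29).
High-quality: 40 − 5 = 35 ≥ 29 − 3 = 26. Holds regardless of c. ✓
Low-quality: 29 − 2 ≥ 40 − c, so c ≥ 40 − 27 = 13.

13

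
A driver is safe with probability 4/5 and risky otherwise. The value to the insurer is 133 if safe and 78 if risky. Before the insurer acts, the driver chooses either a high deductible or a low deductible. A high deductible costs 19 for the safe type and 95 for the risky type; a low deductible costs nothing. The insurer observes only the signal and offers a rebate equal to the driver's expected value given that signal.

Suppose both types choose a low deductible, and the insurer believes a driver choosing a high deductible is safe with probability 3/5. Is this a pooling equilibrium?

Yes

At the pooled signal (low deductible) the insurer holds the prior 4/5 and pays 4/5·133 + 1/5·78 = 122. Off-path (high deductible) belief 3/5 gives 3/5·133 + 2/5·78 = 111.
Safe: low deductible gives 122 − 0 = 122; high deductible gives 111 − 19 = 92. Stays. ✓
Risky: low deductible gives 122 − 0 = 122; high deductible gives 111 − 95 = 16. Stays. ✓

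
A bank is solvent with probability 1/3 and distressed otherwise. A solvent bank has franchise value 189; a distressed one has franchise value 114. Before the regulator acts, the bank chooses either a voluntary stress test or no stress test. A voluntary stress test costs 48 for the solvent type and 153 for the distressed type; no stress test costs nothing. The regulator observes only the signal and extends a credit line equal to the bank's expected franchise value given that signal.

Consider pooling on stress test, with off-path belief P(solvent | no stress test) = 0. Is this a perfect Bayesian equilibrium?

At the pooled signal (stress test) the regulator holds the prior 1/3 and pays 1/3·189 + 2/3·114 = 139. Off-path (no stress test) belief 0 gives 0·189 + 1·114 = 114.
Solvent: stress test gives 139 − 48 = 91; no stress test gives 114 − 0 = 114. Deviates. ✗
Distressed: stress test gives 139 − 153 = -14; no stress test gives 114 − 0 = 114. Deviates. ✗

No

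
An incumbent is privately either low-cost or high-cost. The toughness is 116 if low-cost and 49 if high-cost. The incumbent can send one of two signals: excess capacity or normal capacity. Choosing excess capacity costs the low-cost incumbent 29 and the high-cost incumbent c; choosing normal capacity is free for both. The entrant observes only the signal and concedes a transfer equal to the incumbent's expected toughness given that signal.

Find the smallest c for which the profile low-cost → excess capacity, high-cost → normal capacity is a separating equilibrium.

Under separation: excess capacity → low-cost (pays 116); normal capacity → high-cost (pays 49).
Low-cost: 116 − 29 = 87 ≥ 49 − 0 = 49. Holds regardless of c. ✓
High-cost: 49 − 0 ≥ 116 − c, so c ≥ 116 − 49 = 67.

67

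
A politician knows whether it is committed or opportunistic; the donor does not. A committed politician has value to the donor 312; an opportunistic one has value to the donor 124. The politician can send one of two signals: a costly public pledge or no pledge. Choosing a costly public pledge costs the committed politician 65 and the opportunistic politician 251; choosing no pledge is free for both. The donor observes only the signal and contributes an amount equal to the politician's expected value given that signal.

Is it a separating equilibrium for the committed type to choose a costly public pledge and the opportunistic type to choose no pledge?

Yes

Under separation the donor infers type exactly: pledge → committed (pays 312), no pledge → opportunistic (pays 124).
Committed: pledge gives 312 − 65 = 247; no pledge gives 124 − 0 = 124. No deviation. ✓
Opportunistic: no pledge gives 124 − 0 = 124; pledge gives 312 − 251 = 61. No deviation. ✓
Both incentive constraints hold.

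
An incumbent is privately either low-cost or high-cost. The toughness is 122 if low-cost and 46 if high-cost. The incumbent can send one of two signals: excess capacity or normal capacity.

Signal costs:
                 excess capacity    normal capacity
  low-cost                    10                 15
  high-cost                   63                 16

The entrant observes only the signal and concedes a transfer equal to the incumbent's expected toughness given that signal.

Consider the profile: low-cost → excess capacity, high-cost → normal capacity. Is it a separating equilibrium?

No

If types separate, excess capacity earns payment 122 and normal capacity earns 46.
Low-cost: excess capacity gives 122 − 10 = 112; normal capacity gives 46 − 15 = 31. No deviation. ✓
High-cost: normal capacity gives 46 − 16 = 30; excess capacity gives 122 − 63 = 59. Would deviate. ✗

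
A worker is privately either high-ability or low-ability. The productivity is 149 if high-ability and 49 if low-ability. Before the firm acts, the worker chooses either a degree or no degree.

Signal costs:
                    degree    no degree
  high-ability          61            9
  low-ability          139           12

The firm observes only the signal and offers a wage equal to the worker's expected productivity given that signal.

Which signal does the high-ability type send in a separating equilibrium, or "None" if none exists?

degree

Try high-ability → degree, low-ability → no degree:
  If types separate, degree earns payment 149 and no degree earns 49.
  High-ability: degree gives 149 − 61 = 88; no degree gives 49 − 9 = 40. No deviation. ✓
  Low-ability: no degree gives 49 − 12 = 37; degree gives 149 − 139 = 10. No deviation. ✓
Both hold — the high-ability type sends degree.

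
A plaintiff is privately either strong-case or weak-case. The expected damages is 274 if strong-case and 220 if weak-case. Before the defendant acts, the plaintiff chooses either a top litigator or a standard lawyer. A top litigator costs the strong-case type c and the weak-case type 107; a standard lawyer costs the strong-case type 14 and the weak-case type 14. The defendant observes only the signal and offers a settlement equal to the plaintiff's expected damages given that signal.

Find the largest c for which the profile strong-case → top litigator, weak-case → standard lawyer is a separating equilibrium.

Under separation: top litigator → strong-case (pays 274); standard lawyer → weak-case (pays 220).
Weak-case: 220 − 14 = 206 ≥ 274 − 107 = 167. Holds regardless of c. ✓
Strong-case: 274 − c ≥ 220 − 14, so c ≤ 274 − 206 = 68.

68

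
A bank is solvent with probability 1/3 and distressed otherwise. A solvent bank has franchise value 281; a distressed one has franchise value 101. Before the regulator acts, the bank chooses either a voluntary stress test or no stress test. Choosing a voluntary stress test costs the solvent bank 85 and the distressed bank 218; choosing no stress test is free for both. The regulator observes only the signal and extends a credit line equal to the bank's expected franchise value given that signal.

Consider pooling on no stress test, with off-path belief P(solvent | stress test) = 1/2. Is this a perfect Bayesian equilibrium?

Yes

On the equilibrium path (no stress test) the regulator holds the prior 1/3 and pays 1/3·281 + 2/3·101 = 161. Off-path (stress test) belief 1/2 gives 1/2·281 + 1/2·101 = 191.
Solvent: no stress test gives 161 − 0 = 161; stress test gives 191 − 85 = 106. Stays. ✓
Distressed: no stress test gives 161 − 0 = 161; stress test gives 191 − 218 = -27. Stays. ✓
Beliefs are Bayes-consistent on-path and both types best-respond.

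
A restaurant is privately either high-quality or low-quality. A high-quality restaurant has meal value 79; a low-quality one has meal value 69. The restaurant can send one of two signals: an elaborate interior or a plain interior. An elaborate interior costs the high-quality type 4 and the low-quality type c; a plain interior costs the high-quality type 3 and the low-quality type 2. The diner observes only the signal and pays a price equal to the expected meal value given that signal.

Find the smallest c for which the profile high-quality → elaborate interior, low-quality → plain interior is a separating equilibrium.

Under separation: elaborate interior → high-quality (pays 79); plain interior → low-quality (pays 69).
High-quality: 79 − 4 = 75 ≥ 69 − 3 = 66. Holds regardless of c. ✓
Low-quality: 69 − 2 ≥ 79 − c, so c ≥ 79 − 67 = 12.

12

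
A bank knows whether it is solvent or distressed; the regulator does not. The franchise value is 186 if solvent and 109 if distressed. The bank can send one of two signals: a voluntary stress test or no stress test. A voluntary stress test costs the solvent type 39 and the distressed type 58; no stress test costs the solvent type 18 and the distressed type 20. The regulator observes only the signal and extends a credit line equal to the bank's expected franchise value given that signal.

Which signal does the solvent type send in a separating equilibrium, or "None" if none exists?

None

Try solvent → stress test, distressed → no stress test:
  If types separate, stress test earns payment 186 and no stress test earns 109.
  Solvent: stress test gives 186 − 39 = 147; no stress test gives 109 − 18 = 91. No deviation. ✓
  Distressed: no stress test gives 109 − 20 = 89; stress test gives 186 − 58 = 128. Would deviate. ✗
Try solvent → no stress test, distressed → stress test:
  If types separate, no stress test earns payment 186 and stress test earns 109.
  Solvent: no stress test gives 186 − 18 = 168; stress test gives 109 − 39 = 70. No deviation. ✓
  Distressed: stress test gives 109 − 58 = 51; no stress test gives 186 − 20 = 166. Would deviate. ✗
Neither assignment is incentive-compatible.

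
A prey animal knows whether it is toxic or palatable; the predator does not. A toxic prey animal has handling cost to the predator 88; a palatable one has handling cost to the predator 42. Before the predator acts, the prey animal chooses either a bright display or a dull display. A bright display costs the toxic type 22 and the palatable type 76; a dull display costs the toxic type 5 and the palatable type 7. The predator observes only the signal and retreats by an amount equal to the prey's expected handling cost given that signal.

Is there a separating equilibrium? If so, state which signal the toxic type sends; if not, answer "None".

Try toxic → bright display, palatable → dull display:
  If types separate, bright display earns payment 88 and dull display earns 42.
  Toxic: bright display gives 88 − 22 = 66; dull display gives 42 − 5 = 37. No deviation. ✓
  Palatable: dull display gives 42 − 7 = 35; bright display gives 88 − 76 = 12. No deviation. ✓
Both hold — the toxic type sends bright display.

bright display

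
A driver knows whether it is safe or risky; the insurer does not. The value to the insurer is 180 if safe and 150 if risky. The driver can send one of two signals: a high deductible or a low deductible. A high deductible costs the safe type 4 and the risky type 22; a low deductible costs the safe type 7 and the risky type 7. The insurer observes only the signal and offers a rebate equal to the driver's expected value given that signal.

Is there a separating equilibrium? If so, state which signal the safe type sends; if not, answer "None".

None

Try safe → high deductible, risky → low deductible:
  Under separation the insurer infers type exactly: high deductible → safe (pays 180), low deductible → risky (pays 150).
  Safe: high deductible gives 180 − 4 = 176; low deductible gives 150 − 7 = 143. No deviation. ✓
  Risky: low deductible gives 150 − 7 = 143; high deductible gives 180 − 22 = 158. Would deviate. ✗
Try safe → low deductible, risky → high deductible:
  Under separation the insurer infers type exactly: low deductible → safe (pays 180), high deductible → risky (pays 150).
  Safe: low deductible gives 180 − 7 = 173; high deductible gives 150 − 4 = 146. No deviation. ✓
  Risky: high deductible gives 150 − 22 = 128; low deductible gives 180 − 7 = 173. Would deviate. ✗
Neither assignment is incentive-compatible.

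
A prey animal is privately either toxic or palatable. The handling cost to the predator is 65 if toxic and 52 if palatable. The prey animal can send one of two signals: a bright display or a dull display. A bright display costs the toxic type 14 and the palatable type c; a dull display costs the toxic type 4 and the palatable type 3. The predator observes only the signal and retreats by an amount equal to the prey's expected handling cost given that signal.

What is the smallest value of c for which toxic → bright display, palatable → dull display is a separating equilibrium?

16

Under separation: bright display → toxic (pays 65); dull display → palatable (pays 52).
Toxic: 65 − 14 = 51 ≥ 52 − 4 = 48. Holds regardless of c. ✓
Palatable: 52 − 3 ≥ 65 − c, so c ≥ 65 − 49 = 16.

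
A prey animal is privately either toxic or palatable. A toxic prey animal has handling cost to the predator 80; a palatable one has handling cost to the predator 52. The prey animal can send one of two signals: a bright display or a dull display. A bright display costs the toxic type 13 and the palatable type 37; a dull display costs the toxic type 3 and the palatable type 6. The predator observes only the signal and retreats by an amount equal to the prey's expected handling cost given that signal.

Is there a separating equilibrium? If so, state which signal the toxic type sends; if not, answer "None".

bright display

Try toxic → bright display, palatable → dull display:
  Under separation the predator infers type exactly: bright display → toxic (pays 80), dull display → palatable (pays 52).
  Toxic: bright display gives 80 − 13 = 67; dull display gives 52 − 3 = 49. No deviation. ✓
  Palatable: dull display gives 52 − 6 = 46; bright display gives 80 − 37 = 43. No deviation. ✓
Both hold — the toxic type sends bright display.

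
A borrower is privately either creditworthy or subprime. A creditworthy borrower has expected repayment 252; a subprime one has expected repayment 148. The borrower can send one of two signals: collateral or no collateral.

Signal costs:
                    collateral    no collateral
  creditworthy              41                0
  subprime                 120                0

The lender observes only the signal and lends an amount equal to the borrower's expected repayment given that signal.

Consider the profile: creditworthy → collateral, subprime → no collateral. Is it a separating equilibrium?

Under separation the lender infers type exactly: collateral → creditworthy (pays 252), no collateral → subprime (pays 148).
Creditworthy: collateral gives 252 − 41 = 211; no collateral gives 148 − 0 = 148. No deviation. ✓
Subprime: no collateral gives 148 − 0 = 148; collateral gives 252 − 120 = 132. No deviation. ✓
Neither type gains from mimicking the other.

Yes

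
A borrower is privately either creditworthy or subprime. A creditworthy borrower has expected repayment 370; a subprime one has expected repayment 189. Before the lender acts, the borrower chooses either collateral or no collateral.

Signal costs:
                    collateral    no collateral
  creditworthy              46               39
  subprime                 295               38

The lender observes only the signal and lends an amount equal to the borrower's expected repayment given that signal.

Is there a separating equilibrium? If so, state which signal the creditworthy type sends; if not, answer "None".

collateral

Try creditworthy → collateral, subprime → no collateral:
  If types separate, collateral earns payment 370 and no collateral earns 189.
  Creditworthy: collateral gives 370 − 46 = 324; no collateral gives 189 − 39 = 150. No deviation. ✓
  Subprime: no collateral gives 189 − 38 = 151; collateral gives 370 − 295 = 75. No deviation. ✓
Both hold — the creditworthy type sends collateral.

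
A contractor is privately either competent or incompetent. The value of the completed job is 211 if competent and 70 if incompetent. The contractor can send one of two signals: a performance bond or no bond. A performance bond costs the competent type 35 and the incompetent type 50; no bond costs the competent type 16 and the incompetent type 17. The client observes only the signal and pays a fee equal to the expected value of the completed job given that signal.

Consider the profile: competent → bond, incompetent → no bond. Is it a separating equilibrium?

No

If types separate, bond earns payment 211 and no bond earns 70.
Competent: bond gives 211 − 35 = 176; no bond gives 70 − 16 = 54. No deviation. ✓
Incompetent: no bond gives 70 − 17 = 53; bond gives 211 − 50 = 161. Would deviate. ✗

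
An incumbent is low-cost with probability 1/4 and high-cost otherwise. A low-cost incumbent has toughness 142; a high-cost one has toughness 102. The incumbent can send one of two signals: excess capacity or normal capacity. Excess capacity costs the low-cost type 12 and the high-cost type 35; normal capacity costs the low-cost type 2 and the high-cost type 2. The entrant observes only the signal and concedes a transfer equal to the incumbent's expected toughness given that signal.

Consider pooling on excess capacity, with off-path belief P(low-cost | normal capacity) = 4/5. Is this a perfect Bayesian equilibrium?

No

On the equilibrium path (excess capacity) the entrant holds the prior 1/4 and pays 1/4·142 + 3/4·102 = 112. Off-path (normal capacity) belief 4/5 gives 4/5·142 + 1/5·102 = 134.
Low-cost: excess capacity gives 112 − 12 = 100; normal capacity gives 134 − 2 = 132. Deviates. ✗
High-cost: excess capacity gives 112 − 35 = 77; normal capacity gives 134 − 2 = 132. Deviates. ✗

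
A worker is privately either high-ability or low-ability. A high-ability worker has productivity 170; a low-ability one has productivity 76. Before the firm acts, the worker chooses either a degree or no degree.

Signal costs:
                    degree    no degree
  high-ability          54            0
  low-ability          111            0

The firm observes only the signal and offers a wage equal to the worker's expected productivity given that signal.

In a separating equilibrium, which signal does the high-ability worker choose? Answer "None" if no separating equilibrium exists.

Try high-ability → degree, low-ability → no degree:
  If types separate, degree earns payment 170 and no degree earns 76.
  High-ability: degree gives 170 − 54 = 116; no degree gives 76 − 0 = 76. No deviation. ✓
  Low-ability: no degree gives 76 − 0 = 76; degree gives 170 − 111 = 59. No deviation. ✓
Both hold — the high-ability type sends degree.

degree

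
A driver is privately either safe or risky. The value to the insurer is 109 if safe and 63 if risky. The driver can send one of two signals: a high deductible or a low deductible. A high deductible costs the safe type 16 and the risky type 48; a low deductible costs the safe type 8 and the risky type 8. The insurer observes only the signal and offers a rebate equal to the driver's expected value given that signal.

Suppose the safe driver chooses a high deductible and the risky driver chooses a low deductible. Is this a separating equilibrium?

If types separate, high deductible earns payment 109 and low deductible earns 63.
Safe: high deductible gives 109 − 16 = 93; low deductible gives 63 − 8 = 55. No deviation. ✓
Risky: low deductible gives 63 − 8 = 55; high deductible gives 109 − 48 = 61. Would deviate. ✗

No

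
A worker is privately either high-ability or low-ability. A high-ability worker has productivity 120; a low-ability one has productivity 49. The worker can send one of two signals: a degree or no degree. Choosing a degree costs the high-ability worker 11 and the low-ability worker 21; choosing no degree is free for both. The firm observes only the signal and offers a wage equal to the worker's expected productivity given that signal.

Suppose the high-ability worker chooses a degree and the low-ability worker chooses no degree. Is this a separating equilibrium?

No

Under separation the firm infers type exactly: degree → high-ability (pays 120), no degree → low-ability (pays 49).
High-ability: degree gives 120 − 11 = 109; no degree gives 49 − 0 = 49. No deviation. ✓
Low-ability: no degree gives 49 − 0 = 49; degree gives 120 − 21 = 99. Would deviate. ✗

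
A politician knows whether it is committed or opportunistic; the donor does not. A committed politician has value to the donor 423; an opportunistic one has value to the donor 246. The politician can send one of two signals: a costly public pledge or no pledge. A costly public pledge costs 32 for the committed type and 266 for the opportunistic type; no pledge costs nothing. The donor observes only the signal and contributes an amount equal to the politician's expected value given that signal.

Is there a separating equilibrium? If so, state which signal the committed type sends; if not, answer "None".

pledge

Try committed → pledge, opportunistic → no pledge:
  If types separate, pledge earns payment 423 and no pledge earns 246.
  Committed: pledge gives 423 − 32 = 391; no pledge gives 246 − 0 = 246. No deviation. ✓
  Opportunistic: no pledge gives 246 − 0 = 246; pledge gives 423 − 266 = 157. No deviation. ✓
Both hold — the committed type sends pledge.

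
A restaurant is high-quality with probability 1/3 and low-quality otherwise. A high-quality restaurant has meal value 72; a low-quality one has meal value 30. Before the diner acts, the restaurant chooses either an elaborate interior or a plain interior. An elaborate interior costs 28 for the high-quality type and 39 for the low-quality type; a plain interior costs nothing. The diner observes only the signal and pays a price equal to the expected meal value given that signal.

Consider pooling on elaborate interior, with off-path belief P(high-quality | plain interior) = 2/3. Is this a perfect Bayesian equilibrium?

On the equilibrium path (elaborate interior) the diner holds the prior 1/3 and pays 1/3·72 + 2/3·30 = 44. Off-path (plain interior) belief 2/3 gives 2/3·72 + 1/3·30 = 58.
High-quality: elaborate interior gives 44 − 28 = 16; plain interior gives 58 − 0 = 58. Deviates. ✗
Low-quality: elaborate interior gives 44 − 39 = 5; plain interior gives 58 − 0 = 58. Deviates. ✗

No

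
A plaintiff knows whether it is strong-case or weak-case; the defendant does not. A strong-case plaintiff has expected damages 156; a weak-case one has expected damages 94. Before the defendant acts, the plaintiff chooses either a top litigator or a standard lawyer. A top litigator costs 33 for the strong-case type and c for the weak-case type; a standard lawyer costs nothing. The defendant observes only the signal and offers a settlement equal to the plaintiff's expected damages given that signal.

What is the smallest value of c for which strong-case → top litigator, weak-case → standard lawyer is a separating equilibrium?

Under separation: top litigator → strong-case (pays 156); standard lawyer → weak-case (pays 94).
Strong-case: 156 − 33 = 123 ≥ 94 − 0 = 94. Holds regardless of c. ✓
Weak-case: 94 − 0 ≥ 156 − c, so c ≥ 156 − 94 = 62.

62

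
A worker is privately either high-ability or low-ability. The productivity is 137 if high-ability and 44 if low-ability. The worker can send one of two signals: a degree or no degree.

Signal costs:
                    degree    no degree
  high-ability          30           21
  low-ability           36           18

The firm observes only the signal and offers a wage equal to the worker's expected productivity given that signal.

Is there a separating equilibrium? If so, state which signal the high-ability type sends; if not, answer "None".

Try high-ability → degree, low-ability → no degree:
  Under separation the firm infers type exactly: degree → high-ability (pays 137), no degree → low-ability (pays 44).
  High-ability: degree gives 137 − 30 = 107; no degree gives 44 − 21 = 23. No deviation. ✓
  Low-ability: no degree gives 44 − 18 = 26; degree gives 137 − 36 = 101. Would deviate. ✗
Try high-ability → no degree, low-ability → degree:
  Under separation the firm infers type exactly: no degree → high-ability (pays 137), degree → low-ability (pays 44).
  High-ability: no degree gives 137 − 21 = 116; degree gives 44 − 30 = 14. No deviation. ✓
  Low-ability: degree gives 44 − 36 = 8; no degree gives 137 − 18 = 119. Would deviate. ✗
Neither assignment is incentive-compatible.

None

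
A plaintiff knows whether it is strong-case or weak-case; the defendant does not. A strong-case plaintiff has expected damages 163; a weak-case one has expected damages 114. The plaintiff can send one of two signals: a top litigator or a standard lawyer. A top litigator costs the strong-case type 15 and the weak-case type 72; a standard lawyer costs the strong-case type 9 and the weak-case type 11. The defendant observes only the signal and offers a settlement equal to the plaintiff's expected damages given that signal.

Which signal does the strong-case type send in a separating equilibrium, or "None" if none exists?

Try strong-case → top litigator, weak-case → standard lawyer:
  Under separation the defendant infers type exactly: top litigator → strong-case (pays 163), standard lawyer → weak-case (pays 114).
  Strong-case: top litigator gives 163 − 15 = 148; standard lawyer gives 114 − 9 = 105. No deviation. ✓
  Weak-case: standard lawyer gives 114 − 11 = 103; top litigator gives 163 − 72 = 91. No deviation. ✓
Both hold — the strong-case type sends top litigator.

top litigator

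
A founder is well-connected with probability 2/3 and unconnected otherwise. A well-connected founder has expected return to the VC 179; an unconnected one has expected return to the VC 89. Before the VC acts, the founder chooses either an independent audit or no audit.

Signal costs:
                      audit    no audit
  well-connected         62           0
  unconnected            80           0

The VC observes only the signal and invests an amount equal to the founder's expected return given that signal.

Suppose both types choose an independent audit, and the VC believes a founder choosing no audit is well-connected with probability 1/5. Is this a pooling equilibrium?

At the pooled signal (audit) the VC holds the prior 2/3 and pays 2/3·179 + 1/3·89 = 149. Off-path (no audit) belief 1/5 gives 1/5·179 + 4/5·89 = 107.
Well-connected: audit gives 149 − 62 = 87; no audit gives 107 − 0 = 107. Deviates. ✗
Unconnected: audit gives 149 − 80 = 69; no audit gives 107 − 0 = 107. Deviates. ✗

No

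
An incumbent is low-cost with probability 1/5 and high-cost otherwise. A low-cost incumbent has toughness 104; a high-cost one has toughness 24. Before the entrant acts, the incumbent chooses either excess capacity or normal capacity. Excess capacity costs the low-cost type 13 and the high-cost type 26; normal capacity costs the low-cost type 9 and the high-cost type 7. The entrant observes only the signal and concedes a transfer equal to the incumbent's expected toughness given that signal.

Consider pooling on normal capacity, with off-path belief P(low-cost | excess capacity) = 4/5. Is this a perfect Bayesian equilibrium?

No

At the pooled signal (normal capacity) the entrant holds the prior 1/5 and pays 1/5·104 + 4/5·24 = 40. Off-path (excess capacity) belief 4/5 gives 4/5·104 + 1/5·24 = 88.
Low-cost: normal capacity gives 40 − 9 = 31; excess capacity gives 88 − 13 = 75. Deviates. ✗
High-cost: normal capacity gives 40 − 7 = 33; excess capacity gives 88 − 26 = 62. Deviates. ✗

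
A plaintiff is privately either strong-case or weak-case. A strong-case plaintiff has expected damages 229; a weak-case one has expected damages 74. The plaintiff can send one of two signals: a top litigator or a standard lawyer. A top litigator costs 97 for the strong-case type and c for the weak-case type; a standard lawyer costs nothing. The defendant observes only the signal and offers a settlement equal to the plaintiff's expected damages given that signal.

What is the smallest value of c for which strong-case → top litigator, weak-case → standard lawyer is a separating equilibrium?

Under separation: top litigator → strong-case (pays 229); standard lawyer → weak-case (pays 74).
Strong-case: 229 − 97 = 132 ≥ 74 − 0 = 74. Holds regardless of c. ✓
Weak-case: 74 − 0 ≥ 229 − c, so c ≥ 229 − 74 = 155.

155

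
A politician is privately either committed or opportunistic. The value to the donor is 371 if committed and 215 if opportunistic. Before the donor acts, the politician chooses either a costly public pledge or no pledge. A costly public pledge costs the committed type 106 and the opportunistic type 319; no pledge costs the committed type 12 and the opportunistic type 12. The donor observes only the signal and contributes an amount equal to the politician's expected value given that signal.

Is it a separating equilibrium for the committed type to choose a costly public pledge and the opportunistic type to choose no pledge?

Under separation the donor infers type exactly: pledge → committed (pays 371), no pledge → opportunistic (pays 215).
Committed: pledge gives 371 − 106 = 265; no pledge gives 215 − 12 = 203. No deviation. ✓
Opportunistic: no pledge gives 215 − 12 = 203; pledge gives 371 − 319 = 52. No deviation. ✓
Neither type gains from mimicking the other.

Yes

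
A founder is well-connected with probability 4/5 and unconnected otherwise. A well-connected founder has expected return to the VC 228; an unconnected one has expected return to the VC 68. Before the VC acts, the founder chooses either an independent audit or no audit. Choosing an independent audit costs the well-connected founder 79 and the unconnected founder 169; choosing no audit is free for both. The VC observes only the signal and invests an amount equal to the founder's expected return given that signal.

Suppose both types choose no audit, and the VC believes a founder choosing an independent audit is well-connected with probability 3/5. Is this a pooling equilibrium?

At the pooled signal (no audit) the VC holds the prior 4/5 and pays 4/5·228 + 1/5·68 = 196. Off-path (audit) belief 3/5 gives 3/5·228 + 2/5·68 = 164.
Well-connected: no audit gives 196 − 0 = 196; audit gives 164 − 79 = 85. Stays. ✓
Unconnected: no audit gives 196 − 0 = 196; audit gives 164 − 169 = -5. Stays. ✓

Yes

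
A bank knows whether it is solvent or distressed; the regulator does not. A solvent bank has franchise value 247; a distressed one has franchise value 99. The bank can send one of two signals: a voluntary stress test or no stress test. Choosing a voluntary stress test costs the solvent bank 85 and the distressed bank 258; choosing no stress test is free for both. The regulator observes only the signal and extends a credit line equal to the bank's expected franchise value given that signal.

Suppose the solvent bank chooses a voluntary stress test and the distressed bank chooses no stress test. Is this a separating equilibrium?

Yes

Under separation the regulator infers type exactly: stress test → solvent (pays 247), no stress test → distressed (pays 99).
Solvent: stress test gives 247 − 85 = 162; no stress test gives 99 − 0 = 99. No deviation. ✓
Distressed: no stress test gives 99 − 0 = 99; stress test gives 247 − 258 = -11. No deviation. ✓
Both incentive constraints hold.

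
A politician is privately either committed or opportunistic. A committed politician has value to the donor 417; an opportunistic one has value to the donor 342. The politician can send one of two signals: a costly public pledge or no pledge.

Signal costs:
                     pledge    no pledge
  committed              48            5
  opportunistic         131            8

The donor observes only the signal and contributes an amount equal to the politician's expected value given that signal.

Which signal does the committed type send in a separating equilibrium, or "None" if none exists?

Try committed → pledge, opportunistic → no pledge:
  If types separate, pledge earns payment 417 and no pledge earns 342.
  Committed: pledge gives 417 − 48 = 369; no pledge gives 342 − 5 = 337. No deviation. ✓
  Opportunistic: no pledge gives 342 − 8 = 334; pledge gives 417 − 131 = 286. No deviation. ✓
Both hold — the committed type sends pledge.

pledge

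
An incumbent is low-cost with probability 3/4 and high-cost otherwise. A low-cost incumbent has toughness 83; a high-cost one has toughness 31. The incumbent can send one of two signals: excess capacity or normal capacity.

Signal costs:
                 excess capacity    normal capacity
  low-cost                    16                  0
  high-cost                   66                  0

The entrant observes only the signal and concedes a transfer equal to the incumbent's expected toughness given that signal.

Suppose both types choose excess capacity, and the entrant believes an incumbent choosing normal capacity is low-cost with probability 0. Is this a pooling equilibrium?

At the pooled signal (excess capacity) the entrant holds the prior 3/4 and pays 3/4·83 + 1/4·31 = 70. Off-path (normal capacity) belief 0 gives 0·83 + 1·31 = 31.
Low-cost: excess capacity gives 70 − 16 = 54; normal capacity gives 31 − 0 = 31. Stays. ✓
High-cost: excess capacity gives 70 − 66 = 4; normal capacity gives 31 − 0 = 31. Deviates. ✗

No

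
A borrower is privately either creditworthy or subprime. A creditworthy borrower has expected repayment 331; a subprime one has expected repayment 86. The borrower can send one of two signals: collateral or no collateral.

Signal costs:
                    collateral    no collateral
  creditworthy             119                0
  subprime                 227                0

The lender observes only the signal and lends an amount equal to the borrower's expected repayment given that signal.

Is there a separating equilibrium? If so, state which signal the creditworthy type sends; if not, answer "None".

None

Try creditworthy → collateral, subprime → no collateral:
  If types separate, collateral earns payment 331 and no collateral earns 86.
  Creditworthy: collateral gives 331 − 119 = 212; no collateral gives 86 − 0 = 86. No deviation. ✓
  Subprime: no collateral gives 86 − 0 = 86; collateral gives 331 − 227 = 104. Would deviate. ✗
Try creditworthy → no collateral, subprime → collateral:
  If types separate, no collateral earns payment 331 and collateral earns 86.
  Creditworthy: no collateral gives 331 − 0 = 331; collateral gives 86 − 119 = -33. No deviation. ✓
  Subprime: collateral gives 86 − 227 = -141; no collateral gives 331 − 0 = 331. Would deviate. ✗
Neither assignment is incentive-compatible.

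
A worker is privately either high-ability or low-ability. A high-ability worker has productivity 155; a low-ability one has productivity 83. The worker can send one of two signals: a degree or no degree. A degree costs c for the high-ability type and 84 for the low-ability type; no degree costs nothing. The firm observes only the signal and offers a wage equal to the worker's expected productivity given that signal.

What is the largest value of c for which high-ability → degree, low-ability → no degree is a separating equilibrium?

72

Under separation: degree → high-ability (pays 155); no degree → low-ability (pays 83).
Low-ability: 83 − 0 = 83 ≥ 155 − 84 = 71. Holds regardless of c. ✓
High-ability: 155 − c ≥ 83 − 0, so c ≤ 155 − 83 = 72.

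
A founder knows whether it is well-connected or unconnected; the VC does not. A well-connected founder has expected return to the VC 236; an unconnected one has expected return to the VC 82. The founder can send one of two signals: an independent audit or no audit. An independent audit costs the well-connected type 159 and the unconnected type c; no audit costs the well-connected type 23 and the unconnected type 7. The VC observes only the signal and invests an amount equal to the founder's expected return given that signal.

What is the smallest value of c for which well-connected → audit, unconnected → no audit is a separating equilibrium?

161

Under separation: audit → well-connected (pays 236); no audit → unconnected (pays 82).
Well-connected: 236 − 159 = 77 ≥ 82 − 23 = 59. Holds regardless of c. ✓
Unconnected: 82 − 7 ≥ 236 − c, so c ≥ 236 − 75 = 161.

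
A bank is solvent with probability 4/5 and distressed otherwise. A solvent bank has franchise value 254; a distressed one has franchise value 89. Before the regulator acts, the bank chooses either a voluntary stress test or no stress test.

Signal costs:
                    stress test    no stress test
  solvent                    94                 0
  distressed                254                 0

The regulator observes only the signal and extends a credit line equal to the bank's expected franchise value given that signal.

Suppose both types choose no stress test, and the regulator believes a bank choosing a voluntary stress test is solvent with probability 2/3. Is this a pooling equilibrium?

Yes

On the equilibrium path (no stress test) the regulator holds the prior 4/5 and pays 4/5·254 + 1/5·89 = 221. Off-path (stress test) belief 2/3 gives 2/3·254 + 1/3·89 = 199.
Solvent: no stress test gives 221 − 0 = 221; stress test gives 199 − 94 = 105. Stays. ✓
Distressed: no stress test gives 221 − 0 = 221; stress test gives 199 − 254 = -55. Stays. ✓
Beliefs are Bayes-consistent on-path and both types best-respond.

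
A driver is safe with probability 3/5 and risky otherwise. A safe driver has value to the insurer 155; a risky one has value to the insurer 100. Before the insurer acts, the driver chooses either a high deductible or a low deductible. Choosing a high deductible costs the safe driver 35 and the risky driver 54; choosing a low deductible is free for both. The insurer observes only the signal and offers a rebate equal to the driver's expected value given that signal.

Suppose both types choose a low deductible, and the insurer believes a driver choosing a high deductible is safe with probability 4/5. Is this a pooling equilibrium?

Yes

At the pooled signal (low deductible) the insurer holds the prior 3/5 and pays 3/5·155 + 2/5·100 = 133. Off-path (high deductible) belief 4/5 gives 4/5·155 + 1/5·100 = 144.
Safe: low deductible gives 133 − 0 = 133; high deductible gives 144 − 35 = 109. Stays. ✓
Risky: low deductible gives 133 − 0 = 133; high deductible gives 144 − 54 = 90. Stays. ✓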